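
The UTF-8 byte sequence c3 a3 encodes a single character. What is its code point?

U+00E3

Leading byte 0xC3 = 11000011 matches 110xxxxx → 2-byte sequence.
Byte 1: 0xC3 = 11000011, payload 00011 (5 bits).
Byte 2: 0xA3 = 10100011 (10xxxxxx ✓), payload 100011.
Concatenate: 00011100011 = 0xE3 (11 bits → U+00E3).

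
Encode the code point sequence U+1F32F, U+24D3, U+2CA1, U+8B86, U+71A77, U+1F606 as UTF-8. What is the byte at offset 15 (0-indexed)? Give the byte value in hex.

0xA9

U+1F32F → 4-byte form F0 9F 8C AF at offsets 0–3.
U+24D3 → 3-byte form E2 93 93 at offsets 4–6.
U+2CA1 → 3-byte form E2 B2 A1 at offsets 7–9.
U+8B86 → 3-byte form E8 AE 86 at offsets 10–12.
U+71A77 → 4-byte form F1 B1 A9 B7 at offsets 13–16.
Offset 15 falls in char 5's range; it's byte 3 of F1 B1 A9 B7 = 0xA9.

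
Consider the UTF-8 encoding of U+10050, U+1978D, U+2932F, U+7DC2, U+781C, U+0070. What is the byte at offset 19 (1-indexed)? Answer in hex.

1-indexed offset 19 is 0-indexed offset 18.
U+10050 → 4-byte form F0 90 81 90 at offsets 0–3.
U+1978D → 4-byte form F0 99 9E 8D at offsets 4–7.
U+2932F → 4-byte form F0 A9 8C AF at offsets 8–11.
U+7DC2 → 3-byte form E7 B7 82 at offsets 12–14.
U+781C → 3-byte form E7 A0 9C at offsets 15–17.
U+0070 → 1-byte form 70 at offsets 18–18.
Offset 18 falls in char 6's range; it's byte 1 of 70 = 0x70.

0x70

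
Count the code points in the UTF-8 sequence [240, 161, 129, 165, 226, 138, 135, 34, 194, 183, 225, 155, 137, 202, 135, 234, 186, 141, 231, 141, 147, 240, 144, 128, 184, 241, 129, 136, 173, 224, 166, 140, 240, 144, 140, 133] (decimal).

Byte at offset 0: 0xF0 = 11110000 → 4-byte char (#1). Advance 4.
Byte at offset 4: 0xE2 = 11100010 → 3-byte char (#2). Advance 3.
Byte at offset 7: 0x22 = 00100010 → 1-byte char (#3). Advance 1.
Byte at offset 8: 0xC2 = 11000010 → 2-byte char (#4). Advance 2.
Byte at offset 10: 0xE1 = 11100001 → 3-byte char (#5). Advance 3.
Byte at offset 13: 0xCA = 11001010 → 2-byte char (#6). Advance 2.
Byte at offset 15: 0xEA = 11101010 → 3-byte char (#7). Advance 3.
Byte at offset 18: 0xE7 = 11100111 → 3-byte char (#8). Advance 3.
Byte at offset 21: 0xF0 = 11110000 → 4-byte char (#9). Advance 4.
Byte at offset 25: 0xF1 = 11110001 → 4-byte char (#10). Advance 4.
Byte at offset 29: 0xE0 = 11100000 → 3-byte char (#11). Advance 3.
Byte at offset 32: 0xF0 = 11110000 → 4-byte char (#12). Advance 4.
Reached end at offset 36 after 12 code points.

12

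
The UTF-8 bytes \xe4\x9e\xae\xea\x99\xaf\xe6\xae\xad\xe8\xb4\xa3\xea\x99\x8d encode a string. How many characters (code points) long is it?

Byte at offset 0: 0xE4 = 11100100 → 3-byte char (#1). Advance 3.
Byte at offset 3: 0xEA = 11101010 → 3-byte char (#2). Advance 3.
Byte at offset 6: 0xE6 = 11100110 → 3-byte char (#3). Advance 3.
Byte at offset 9: 0xE8 = 11101000 → 3-byte char (#4). Advance 3.
Byte at offset 12: 0xEA = 11101010 → 3-byte char (#5). Advance 3.
Reached end at offset 15 after 5 code points.

5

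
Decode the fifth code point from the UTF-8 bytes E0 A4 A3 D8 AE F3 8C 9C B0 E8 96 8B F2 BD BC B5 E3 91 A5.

Offset 0: leading byte 0xE0 = 11100000 → 3-byte char #1 = E0 A4 A3.
Offset 3: leading byte 0xD8 = 11011000 → 2-byte char #2 = D8 AE.
Offset 5: leading byte 0xF3 = 11110011 → 4-byte char #3 = F3 8C 9C B0.
Offset 9: leading byte 0xE8 = 11101000 → 3-byte char #4 = E8 96 8B.
Offset 12: leading byte 0xF2 = 11110010 → 4-byte char #5 = F2 BD BC B5.
Leading byte 0xF2 = 11110010 matches 11110xxx → 4-byte sequence.
Byte 1: 0xF2 = 11110010, payload 010 (3 bits).
Byte 2: 0xBD = 10111101 (10xxxxxx ✓), payload 111101.
Byte 3: 0xBC = 10111100 (10xxxxxx ✓), payload 111100.
Byte 4: 0xB5 = 10110101 (10xxxxxx ✓), payload 110101.
Concatenate: 010111101111100110101 = 0xBDF35 (21 bits → U+BDF35).

U+BDF35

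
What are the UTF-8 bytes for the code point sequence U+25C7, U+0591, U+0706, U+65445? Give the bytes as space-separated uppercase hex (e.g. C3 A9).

E2 97 87 D6 91 DC 86 F1 A5 91 85

U+25C7: 3-byte form → E2 97 87.
U+0591: 2-byte form → D6 91.
U+0706: 2-byte form → DC 86.
U+65445: 4-byte form → F1 A5 91 85.
Concatenated (11 bytes): E2 97 87 D6 91 DC 86 F1 A5 91 85.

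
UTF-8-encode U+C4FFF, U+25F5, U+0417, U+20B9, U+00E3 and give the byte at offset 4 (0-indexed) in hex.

0xE2

U+C4FFF → 4-byte form F3 84 BF BF at offsets 0–3.
U+25F5 → 3-byte form E2 97 B5 at offsets 4–6.
Offset 4 falls in char 2's range; it's byte 1 of E2 97 B5 = 0xE2.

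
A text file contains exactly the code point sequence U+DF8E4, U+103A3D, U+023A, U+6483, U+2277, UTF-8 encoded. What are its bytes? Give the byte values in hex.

U+DF8E4: 4-byte form → F3 9F A3 A4.
U+103A3D: 4-byte form → F4 83 A8 BD.
U+023A: 2-byte form → C8 BA.
U+6483: 3-byte form → E6 92 83.
U+2277: 3-byte form → E2 89 B7.
Concatenated (16 bytes): F3 9F A3 A4 F4 83 A8 BD C8 BA E6 92 83 E2 89 B7.

F3 9F A3 A4 F4 83 A8 BD C8 BA E6 92 83 E2 89 B7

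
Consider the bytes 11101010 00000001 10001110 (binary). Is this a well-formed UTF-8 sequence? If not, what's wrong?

invalid (non-continuation byte where continuation expected)

Leading byte 0xEA = 11101010 → 3-byte form.
Byte 2 is 0x01 = 00000001, which is not 10xxxxxx — expected a continuation byte.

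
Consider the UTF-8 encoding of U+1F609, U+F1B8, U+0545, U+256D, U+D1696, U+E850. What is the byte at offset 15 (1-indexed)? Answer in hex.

1-indexed offset 15 is 0-indexed offset 14.
U+1F609 → 4-byte form F0 9F 98 89 at offsets 0–3.
U+F1B8 → 3-byte form EF 86 B8 at offsets 4–6.
U+0545 → 2-byte form D5 85 at offsets 7–8.
U+256D → 3-byte form E2 95 AD at offsets 9–11.
U+D1696 → 4-byte form F3 91 9A 96 at offsets 12–15.
Offset 14 falls in char 5's range; it's byte 3 of F3 91 9A 96 = 0x9A.

0x9A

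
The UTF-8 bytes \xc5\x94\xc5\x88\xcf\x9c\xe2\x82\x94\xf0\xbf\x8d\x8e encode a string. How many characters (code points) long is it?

5

Byte at offset 0: 0xC5 = 11000101 → 2-byte char (#1). Advance 2.
Byte at offset 2: 0xC5 = 11000101 → 2-byte char (#2). Advance 2.
Byte at offset 4: 0xCF = 11001111 → 2-byte char (#3). Advance 2.
Byte at offset 6: 0xE2 = 11100010 → 3-byte char (#4). Advance 3.
Byte at offset 9: 0xF0 = 11110000 → 4-byte char (#5). Advance 4.
Reached end at offset 13 after 5 code points.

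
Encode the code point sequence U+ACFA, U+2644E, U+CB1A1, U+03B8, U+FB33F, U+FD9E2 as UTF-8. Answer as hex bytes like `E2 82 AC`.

EA B3 BA F0 A6 91 8E F3 8B 86 A1 CE B8 F3 BB 8C BF F3 BD A7 A2

U+ACFA: 3-byte form → EA B3 BA.
U+2644E: 4-byte form → F0 A6 91 8E.
U+CB1A1: 4-byte form → F3 8B 86 A1.
U+03B8: 2-byte form → CE B8.
U+FB33F: 4-byte form → F3 BB 8C BF.
U+FD9E2: 4-byte form → F3 BD A7 A2.
Concatenated (21 bytes): EA B3 BA F0 A6 91 8E F3 8B 86 A1 CE B8 F3 BB 8C BF F3 BD A7 A2.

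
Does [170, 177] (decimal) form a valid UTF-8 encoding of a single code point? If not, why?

invalid (continuation byte with no leading byte)

Byte 0xAA = 10101010 has the form 10xxxxxx — a continuation byte — but there is no preceding leading byte.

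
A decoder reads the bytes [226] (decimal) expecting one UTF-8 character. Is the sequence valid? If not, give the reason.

invalid (sequence truncated)

Leading byte 0xE2 = 11100010 → 3-byte form, but only 1 byte is present.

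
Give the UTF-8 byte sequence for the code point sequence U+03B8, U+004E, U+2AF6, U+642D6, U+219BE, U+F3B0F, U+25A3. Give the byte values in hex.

CE B8 4E E2 AB B6 F1 A4 8B 96 F0 A1 A6 BE F3 B3 AC 8F E2 96 A3

U+03B8: 2-byte form → CE B8.
U+004E: 1-byte form → 4E.
U+2AF6: 3-byte form → E2 AB B6.
U+642D6: 4-byte form → F1 A4 8B 96.
U+219BE: 4-byte form → F0 A1 A6 BE.
U+F3B0F: 4-byte form → F3 B3 AC 8F.
U+25A3: 3-byte form → E2 96 A3.
Concatenated (21 bytes): CE B8 4E E2 AB B6 F1 A4 8B 96 F0 A1 A6 BE F3 B3 AC 8F E2 96 A3.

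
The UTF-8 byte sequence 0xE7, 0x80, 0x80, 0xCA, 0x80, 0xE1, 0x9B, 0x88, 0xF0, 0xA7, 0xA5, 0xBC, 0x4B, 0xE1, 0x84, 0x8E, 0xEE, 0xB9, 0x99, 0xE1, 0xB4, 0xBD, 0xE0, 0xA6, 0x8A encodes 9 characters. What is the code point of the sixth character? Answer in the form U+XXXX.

Offset 0: leading byte 0xE7 = 11100111 → 3-byte char #1 = E7 80 80.
Offset 3: leading byte 0xCA = 11001010 → 2-byte char #2 = CA 80.
Offset 5: leading byte 0xE1 = 11100001 → 3-byte char #3 = E1 9B 88.
Offset 8: leading byte 0xF0 = 11110000 → 4-byte char #4 = F0 A7 A5 BC.
Offset 12: leading byte 0x4B = 01001011 → 1-byte char #5 = 4B.
Offset 13: leading byte 0xE1 = 11100001 → 3-byte char #6 = E1 84 8E.
Leading byte 0xE1 = 11100001 matches 1110xxxx → 3-byte sequence.
Byte 1: 0xE1 = 11100001, payload 0001 (4 bits).
Byte 2: 0x84 = 10000100 (10xxxxxx ✓), payload 000100.
Byte 3: 0x8E = 10001110 (10xxxxxx ✓), payload 001110.
Concatenate: 0001000100001110 = 0x110E (16 bits → U+110E).

U+110E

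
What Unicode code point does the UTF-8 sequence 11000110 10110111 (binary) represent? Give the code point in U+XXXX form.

Leading byte 0xC6 = 11000110 matches 110xxxxx → 2-byte sequence.
Byte 1: 0xC6 = 11000110, payload 00110 (5 bits).
Byte 2: 0xB7 = 10110111 (10xxxxxx ✓), payload 110111.
Concatenate: 00110110111 = 0x1B7 (11 bits → U+01B7).

U+01B7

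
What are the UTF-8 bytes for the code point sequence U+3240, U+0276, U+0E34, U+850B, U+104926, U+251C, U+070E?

U+3240: 3-byte form → E3 89 80.
U+0276: 2-byte form → C9 B6.
U+0E34: 3-byte form → E0 B8 B4.
U+850B: 3-byte form → E8 94 8B.
U+104926: 4-byte form → F4 84 A4 A6.
U+251C: 3-byte form → E2 94 9C.
U+070E: 2-byte form → DC 8E.
Concatenated (20 bytes): E3 89 80 C9 B6 E0 B8 B4 E8 94 8B F4 84 A4 A6 E2 94 9C DC 8E.

E3 89 80 C9 B6 E0 B8 B4 E8 94 8B F4 84 A4 A6 E2 94 9C DC 8E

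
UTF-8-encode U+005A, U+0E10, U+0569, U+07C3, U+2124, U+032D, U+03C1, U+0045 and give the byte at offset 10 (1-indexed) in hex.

1-indexed offset 10 is 0-indexed offset 9.
U+005A → 1-byte form 5A at offsets 0–0.
U+0E10 → 3-byte form E0 B8 90 at offsets 1–3.
U+0569 → 2-byte form D5 A9 at offsets 4–5.
U+07C3 → 2-byte form DF 83 at offsets 6–7.
U+2124 → 3-byte form E2 84 A4 at offsets 8–10.
Offset 9 falls in char 5's range; it's byte 2 of E2 84 A4 = 0x84.

0x84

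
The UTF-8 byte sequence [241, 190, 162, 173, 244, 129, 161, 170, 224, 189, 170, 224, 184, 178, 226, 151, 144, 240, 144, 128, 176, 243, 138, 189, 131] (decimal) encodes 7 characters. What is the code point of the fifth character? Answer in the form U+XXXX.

U+25D0

Offset 0: leading byte 0xF1 = 11110001 → 4-byte char #1 = F1 BE A2 AD.
Offset 4: leading byte 0xF4 = 11110100 → 4-byte char #2 = F4 81 A1 AA.
Offset 8: leading byte 0xE0 = 11100000 → 3-byte char #3 = E0 BD AA.
Offset 11: leading byte 0xE0 = 11100000 → 3-byte char #4 = E0 B8 B2.
Offset 14: leading byte 0xE2 = 11100010 → 3-byte char #5 = E2 97 90.
Leading byte 0xE2 = 11100010 matches 1110xxxx → 3-byte sequence.
Byte 1: 0xE2 = 11100010, payload 0010 (4 bits).
Byte 2: 0x97 = 10010111 (10xxxxxx ✓), payload 010111.
Byte 3: 0x90 = 10010000 (10xxxxxx ✓), payload 010000.
Concatenate: 0010010111010000 = 0x25D0 (16 bits → U+25D0).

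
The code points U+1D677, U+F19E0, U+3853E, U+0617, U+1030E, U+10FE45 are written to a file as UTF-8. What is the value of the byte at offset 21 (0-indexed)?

U+1D677 → 4-byte form F0 9D 99 B7 at offsets 0–3.
U+F19E0 → 4-byte form F3 B1 A7 A0 at offsets 4–7.
U+3853E → 4-byte form F0 B8 94 BE at offsets 8–11.
U+0617 → 2-byte form D8 97 at offsets 12–13.
U+1030E → 4-byte form F0 90 8C 8E at offsets 14–17.
U+10FE45 → 4-byte form F4 8F B9 85 at offsets 18–21.
Offset 21 falls in char 6's range; it's byte 4 of F4 8F B9 85 = 0x85.

0x85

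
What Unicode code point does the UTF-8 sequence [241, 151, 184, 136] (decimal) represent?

Leading byte 0xF1 = 11110001 matches 11110xxx → 4-byte sequence.
Byte 1: 0xF1 = 11110001, payload 001 (3 bits).
Byte 2: 0x97 = 10010111 (10xxxxxx ✓), payload 010111.
Byte 3: 0xB8 = 10111000 (10xxxxxx ✓), payload 111000.
Byte 4: 0x88 = 10001000 (10xxxxxx ✓), payload 001000.
Concatenate: 001010111111000001000 = 0x57E08 (21 bits → U+57E08).

U+57E08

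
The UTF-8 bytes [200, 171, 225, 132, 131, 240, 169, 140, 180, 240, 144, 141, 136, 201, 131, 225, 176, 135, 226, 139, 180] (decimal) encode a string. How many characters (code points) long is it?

7

Byte at offset 0: 0xC8 = 11001000 → 2-byte char (#1). Advance 2.
Byte at offset 2: 0xE1 = 11100001 → 3-byte char (#2). Advance 3.
Byte at offset 5: 0xF0 = 11110000 → 4-byte char (#3). Advance 4.
Byte at offset 9: 0xF0 = 11110000 → 4-byte char (#4). Advance 4.
Byte at offset 13: 0xC9 = 11001001 → 2-byte char (#5). Advance 2.
Byte at offset 15: 0xE1 = 11100001 → 3-byte char (#6). Advance 3.
Byte at offset 18: 0xE2 = 11100010 → 3-byte char (#7). Advance 3.
Reached end at offset 21 after 7 code points.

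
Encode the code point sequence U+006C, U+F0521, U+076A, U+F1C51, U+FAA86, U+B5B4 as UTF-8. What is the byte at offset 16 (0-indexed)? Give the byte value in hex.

0x96

U+006C → 1-byte form 6C at offsets 0–0.
U+F0521 → 4-byte form F3 B0 94 A1 at offsets 1–4.
U+076A → 2-byte form DD AA at offsets 5–6.
U+F1C51 → 4-byte form F3 B1 B1 91 at offsets 7–10.
U+FAA86 → 4-byte form F3 BA AA 86 at offsets 11–14.
U+B5B4 → 3-byte form EB 96 B4 at offsets 15–17.
Offset 16 falls in char 6's range; it's byte 2 of EB 96 B4 = 0x96.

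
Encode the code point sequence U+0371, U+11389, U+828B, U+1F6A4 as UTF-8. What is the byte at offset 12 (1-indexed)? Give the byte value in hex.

1-indexed offset 12 is 0-indexed offset 11.
U+0371 → 2-byte form CD B1 at offsets 0–1.
U+11389 → 4-byte form F0 91 8E 89 at offsets 2–5.
U+828B → 3-byte form E8 8A 8B at offsets 6–8.
U+1F6A4 → 4-byte form F0 9F 9A A4 at offsets 9–12.
Offset 11 falls in char 4's range; it's byte 3 of F0 9F 9A A4 = 0x9A.

0x9A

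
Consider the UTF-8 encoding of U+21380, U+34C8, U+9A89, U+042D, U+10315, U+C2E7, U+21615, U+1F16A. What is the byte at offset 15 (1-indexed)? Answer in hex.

0x8C

1-indexed offset 15 is 0-indexed offset 14.
U+21380 → 4-byte form F0 A1 8E 80 at offsets 0–3.
U+34C8 → 3-byte form E3 93 88 at offsets 4–6.
U+9A89 → 3-byte form E9 AA 89 at offsets 7–9.
U+042D → 2-byte form D0 AD at offsets 10–11.
U+10315 → 4-byte form F0 90 8C 95 at offsets 12–15.
Offset 14 falls in char 5's range; it's byte 3 of F0 90 8C 95 = 0x8C.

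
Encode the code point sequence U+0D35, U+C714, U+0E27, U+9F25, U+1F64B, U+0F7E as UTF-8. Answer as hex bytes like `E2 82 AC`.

E0 B4 B5 EC 9C 94 E0 B8 A7 E9 BC A5 F0 9F 99 8B E0 BD BE

U+0D35: 3-byte form → E0 B4 B5.
U+C714: 3-byte form → EC 9C 94.
U+0E27: 3-byte form → E0 B8 A7.
U+9F25: 3-byte form → E9 BC A5.
U+1F64B: 4-byte form → F0 9F 99 8B.
U+0F7E: 3-byte form → E0 BD BE.
Concatenated (19 bytes): E0 B4 B5 EC 9C 94 E0 B8 A7 E9 BC A5 F0 9F 99 8B E0 BD BE.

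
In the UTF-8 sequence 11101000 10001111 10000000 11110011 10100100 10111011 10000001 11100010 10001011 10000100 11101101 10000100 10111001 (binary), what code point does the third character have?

Offset 0: leading byte 0xE8 = 11101000 → 3-byte char #1 = E8 8F 80.
Offset 3: leading byte 0xF3 = 11110011 → 4-byte char #2 = F3 A4 BB 81.
Offset 7: leading byte 0xE2 = 11100010 → 3-byte char #3 = E2 8B 84.
Leading byte 0xE2 = 11100010 matches 1110xxxx → 3-byte sequence.
Byte 1: 0xE2 = 11100010, payload 0010 (4 bits).
Byte 2: 0x8B = 10001011 (10xxxxxx ✓), payload 001011.
Byte 3: 0x84 = 10000100 (10xxxxxx ✓), payload 000100.
Concatenate: 0010001011000100 = 0x22C4 (16 bits → U+22C4).

U+22C4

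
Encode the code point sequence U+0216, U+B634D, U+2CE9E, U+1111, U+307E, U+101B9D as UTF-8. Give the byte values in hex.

C8 96 F2 B6 8D 8D F0 AC BA 9E E1 84 91 E3 81 BE F4 81 AE 9D

U+0216: 2-byte form → C8 96.
U+B634D: 4-byte form → F2 B6 8D 8D.
U+2CE9E: 4-byte form → F0 AC BA 9E.
U+1111: 3-byte form → E1 84 91.
U+307E: 3-byte form → E3 81 BE.
U+101B9D: 4-byte form → F4 81 AE 9D.
Concatenated (20 bytes): C8 96 F2 B6 8D 8D F0 AC BA 9E E1 84 91 E3 81 BE F4 81 AE 9D.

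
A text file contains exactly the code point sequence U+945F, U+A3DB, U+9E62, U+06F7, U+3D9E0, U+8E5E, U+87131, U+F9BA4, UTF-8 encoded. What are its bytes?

E9 91 9F EA 8F 9B E9 B9 A2 DB B7 F0 BD A7 A0 E8 B9 9E F2 87 84 B1 F3 B9 AE A4

U+945F: 3-byte form → E9 91 9F.
U+A3DB: 3-byte form → EA 8F 9B.
U+9E62: 3-byte form → E9 B9 A2.
U+06F7: 2-byte form → DB B7.
U+3D9E0: 4-byte form → F0 BD A7 A0.
U+8E5E: 3-byte form → E8 B9 9E.
U+87131: 4-byte form → F2 87 84 B1.
U+F9BA4: 4-byte form → F3 B9 AE A4.
Concatenated (26 bytes): E9 91 9F EA 8F 9B E9 B9 A2 DB B7 F0 BD A7 A0 E8 B9 9E F2 87 84 B1 F3 B9 AE A4.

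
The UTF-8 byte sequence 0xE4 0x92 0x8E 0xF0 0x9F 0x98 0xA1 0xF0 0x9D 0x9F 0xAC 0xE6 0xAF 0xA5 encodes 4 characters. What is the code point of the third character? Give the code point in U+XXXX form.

U+1D7EC

Offset 0: leading byte 0xE4 = 11100100 → 3-byte char #1 = E4 92 8E.
Offset 3: leading byte 0xF0 = 11110000 → 4-byte char #2 = F0 9F 98 A1.
Offset 7: leading byte 0xF0 = 11110000 → 4-byte char #3 = F0 9D 9F AC.
Leading byte 0xF0 = 11110000 matches 11110xxx → 4-byte sequence.
Byte 1: 0xF0 = 11110000, payload 000 (3 bits).
Byte 2: 0x9D = 10011101 (10xxxxxx ✓), payload 011101.
Byte 3: 0x9F = 10011111 (10xxxxxx ✓), payload 011111.
Byte 4: 0xAC = 10101100 (10xxxxxx ✓), payload 101100.
Concatenate: 000011101011111101100 = 0x1D7EC (21 bits → U+1D7EC).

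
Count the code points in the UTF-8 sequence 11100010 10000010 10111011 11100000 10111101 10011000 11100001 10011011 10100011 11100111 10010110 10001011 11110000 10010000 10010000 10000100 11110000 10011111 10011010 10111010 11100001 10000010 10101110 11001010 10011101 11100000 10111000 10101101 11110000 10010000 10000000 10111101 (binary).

10

Byte at offset 0: 0xE2 = 11100010 → 3-byte char (#1). Advance 3.
Byte at offset 3: 0xE0 = 11100000 → 3-byte char (#2). Advance 3.
Byte at offset 6: 0xE1 = 11100001 → 3-byte char (#3). Advance 3.
Byte at offset 9: 0xE7 = 11100111 → 3-byte char (#4). Advance 3.
Byte at offset 12: 0xF0 = 11110000 → 4-byte char (#5). Advance 4.
Byte at offset 16: 0xF0 = 11110000 → 4-byte char (#6). Advance 4.
Byte at offset 20: 0xE1 = 11100001 → 3-byte char (#7). Advance 3.
Byte at offset 23: 0xCA = 11001010 → 2-byte char (#8). Advance 2.
Byte at offset 25: 0xE0 = 11100000 → 3-byte char (#9). Advance 3.
Byte at offset 28: 0xF0 = 11110000 → 4-byte char (#10). Advance 4.
Reached end at offset 32 after 10 code points.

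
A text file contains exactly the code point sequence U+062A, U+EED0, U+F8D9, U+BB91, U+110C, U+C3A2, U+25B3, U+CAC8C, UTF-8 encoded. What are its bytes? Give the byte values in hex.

U+062A: 2-byte form → D8 AA.
U+EED0: 3-byte form → EE BB 90.
U+F8D9: 3-byte form → EF A3 99.
U+BB91: 3-byte form → EB AE 91.
U+110C: 3-byte form → E1 84 8C.
U+C3A2: 3-byte form → EC 8E A2.
U+25B3: 3-byte form → E2 96 B3.
U+CAC8C: 4-byte form → F3 8A B2 8C.
Concatenated (24 bytes): D8 AA EE BB 90 EF A3 99 EB AE 91 E1 84 8C EC 8E A2 E2 96 B3 F3 8A B2 8C.

D8 AA EE BB 90 EF A3 99 EB AE 91 E1 84 8C EC 8E A2 E2 96 B3 F3 8A B2 8C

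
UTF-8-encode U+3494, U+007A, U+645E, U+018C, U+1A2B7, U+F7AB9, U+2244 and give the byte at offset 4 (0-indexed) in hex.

U+3494 → 3-byte form E3 92 94 at offsets 0–2.
U+007A → 1-byte form 7A at offsets 3–3.
U+645E → 3-byte form E6 91 9E at offsets 4–6.
Offset 4 falls in char 3's range; it's byte 1 of E6 91 9E = 0xE6.

0xE6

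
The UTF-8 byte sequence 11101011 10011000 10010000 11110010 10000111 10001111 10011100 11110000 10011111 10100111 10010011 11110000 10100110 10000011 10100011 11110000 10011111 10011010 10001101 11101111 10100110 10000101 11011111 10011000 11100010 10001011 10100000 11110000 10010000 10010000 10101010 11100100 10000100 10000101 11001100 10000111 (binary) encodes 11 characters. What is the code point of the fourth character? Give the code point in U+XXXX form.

U+260E3

Offset 0: leading byte 0xEB = 11101011 → 3-byte char #1 = EB 98 90.
Offset 3: leading byte 0xF2 = 11110010 → 4-byte char #2 = F2 87 8F 9C.
Offset 7: leading byte 0xF0 = 11110000 → 4-byte char #3 = F0 9F A7 93.
Offset 11: leading byte 0xF0 = 11110000 → 4-byte char #4 = F0 A6 83 A3.
Leading byte 0xF0 = 11110000 matches 11110xxx → 4-byte sequence.
Byte 1: 0xF0 = 11110000, payload 000 (3 bits).
Byte 2: 0xA6 = 10100110 (10xxxxxx ✓), payload 100110.
Byte 3: 0x83 = 10000011 (10xxxxxx ✓), payload 000011.
Byte 4: 0xA3 = 10100011 (10xxxxxx ✓), payload 100011.
Concatenate: 000100110000011100011 = 0x260E3 (21 bits → U+260E3).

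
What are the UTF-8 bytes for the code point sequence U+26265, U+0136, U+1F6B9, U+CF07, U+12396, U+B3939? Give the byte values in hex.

U+26265: 4-byte form → F0 A6 89 A5.
U+0136: 2-byte form → C4 B6.
U+1F6B9: 4-byte form → F0 9F 9A B9.
U+CF07: 3-byte form → EC BC 87.
U+12396: 4-byte form → F0 92 8E 96.
U+B3939: 4-byte form → F2 B3 A4 B9.
Concatenated (21 bytes): F0 A6 89 A5 C4 B6 F0 9F 9A B9 EC BC 87 F0 92 8E 96 F2 B3 A4 B9.

F0 A6 89 A5 C4 B6 F0 9F 9A B9 EC BC 87 F0 92 8E 96 F2 B3 A4 B9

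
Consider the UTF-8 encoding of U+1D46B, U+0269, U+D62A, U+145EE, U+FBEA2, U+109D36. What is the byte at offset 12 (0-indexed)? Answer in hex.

U+1D46B → 4-byte form F0 9D 91 AB at offsets 0–3.
U+0269 → 2-byte form C9 A9 at offsets 4–5.
U+D62A → 3-byte form ED 98 AA at offsets 6–8.
U+145EE → 4-byte form F0 94 97 AE at offsets 9–12.
Offset 12 falls in char 4's range; it's byte 4 of F0 94 97 AE = 0xAE.

0xAE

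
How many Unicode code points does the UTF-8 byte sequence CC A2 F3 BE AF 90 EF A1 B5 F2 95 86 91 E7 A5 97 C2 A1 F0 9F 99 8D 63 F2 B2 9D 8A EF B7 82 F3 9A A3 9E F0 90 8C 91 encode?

12

Byte at offset 0: 0xCC = 11001100 → 2-byte char (#1). Advance 2.
Byte at offset 2: 0xF3 = 11110011 → 4-byte char (#2). Advance 4.
Byte at offset 6: 0xEF = 11101111 → 3-byte char (#3). Advance 3.
Byte at offset 9: 0xF2 = 11110010 → 4-byte char (#4). Advance 4.
Byte at offset 13: 0xE7 = 11100111 → 3-byte char (#5). Advance 3.
Byte at offset 16: 0xC2 = 11000010 → 2-byte char (#6). Advance 2.
Byte at offset 18: 0xF0 = 11110000 → 4-byte char (#7). Advance 4.
Byte at offset 22: 0x63 = 01100011 → 1-byte char (#8). Advance 1.
Byte at offset 23: 0xF2 = 11110010 → 4-byte char (#9). Advance 4.
Byte at offset 27: 0xEF = 11101111 → 3-byte char (#10). Advance 3.
Byte at offset 30: 0xF3 = 11110011 → 4-byte char (#11). Advance 4.
Byte at offset 34: 0xF0 = 11110000 → 4-byte char (#12). Advance 4.
Reached end at offset 38 after 12 code points.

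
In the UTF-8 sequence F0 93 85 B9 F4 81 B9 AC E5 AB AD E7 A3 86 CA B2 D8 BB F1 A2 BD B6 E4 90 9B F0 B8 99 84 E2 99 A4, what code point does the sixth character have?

U+063B

Offset 0: leading byte 0xF0 = 11110000 → 4-byte char #1 = F0 93 85 B9.
Offset 4: leading byte 0xF4 = 11110100 → 4-byte char #2 = F4 81 B9 AC.
Offset 8: leading byte 0xE5 = 11100101 → 3-byte char #3 = E5 AB AD.
Offset 11: leading byte 0xE7 = 11100111 → 3-byte char #4 = E7 A3 86.
Offset 14: leading byte 0xCA = 11001010 → 2-byte char #5 = CA B2.
Offset 16: leading byte 0xD8 = 11011000 → 2-byte char #6 = D8 BB.
Leading byte 0xD8 = 11011000 matches 110xxxxx → 2-byte sequence.
Byte 1: 0xD8 = 11011000, payload 11000 (5 bits).
Byte 2: 0xBB = 10111011 (10xxxxxx ✓), payload 111011.
Concatenate: 11000111011 = 0x63B (11 bits → U+063B).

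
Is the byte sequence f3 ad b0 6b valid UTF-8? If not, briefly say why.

invalid (non-continuation byte where continuation expected)

Leading byte 0xF3 = 11110011 → 4-byte form.
Byte 4 is 0x6B = 01101011, which is not 10xxxxxx — expected a continuation byte.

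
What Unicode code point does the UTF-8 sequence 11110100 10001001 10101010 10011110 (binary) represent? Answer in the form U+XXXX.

U+109A9E

Leading byte 0xF4 = 11110100 matches 11110xxx → 4-byte sequence.
Byte 1: 0xF4 = 11110100, payload 100 (3 bits).
Byte 2: 0x89 = 10001001 (10xxxxxx ✓), payload 001001.
Byte 3: 0xAA = 10101010 (10xxxxxx ✓), payload 101010.
Byte 4: 0x9E = 10011110 (10xxxxxx ✓), payload 011110.
Concatenate: 100001001101010011110 = 0x109A9E (21 bits → U+109A9E).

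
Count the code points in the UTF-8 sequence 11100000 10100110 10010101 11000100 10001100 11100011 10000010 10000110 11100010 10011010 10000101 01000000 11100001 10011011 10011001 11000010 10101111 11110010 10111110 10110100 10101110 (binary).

Byte at offset 0: 0xE0 = 11100000 → 3-byte char (#1). Advance 3.
Byte at offset 3: 0xC4 = 11000100 → 2-byte char (#2). Advance 2.
Byte at offset 5: 0xE3 = 11100011 → 3-byte char (#3). Advance 3.
Byte at offset 8: 0xE2 = 11100010 → 3-byte char (#4). Advance 3.
Byte at offset 11: 0x40 = 01000000 → 1-byte char (#5). Advance 1.
Byte at offset 12: 0xE1 = 11100001 → 3-byte char (#6). Advance 3.
Byte at offset 15: 0xC2 = 11000010 → 2-byte char (#7). Advance 2.
Byte at offset 17: 0xF2 = 11110010 → 4-byte char (#8). Advance 4.
Reached end at offset 21 after 8 code points.

8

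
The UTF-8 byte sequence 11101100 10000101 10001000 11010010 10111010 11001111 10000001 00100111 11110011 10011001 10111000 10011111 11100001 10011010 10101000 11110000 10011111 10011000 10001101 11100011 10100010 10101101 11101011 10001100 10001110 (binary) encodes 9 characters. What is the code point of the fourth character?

U+0027

Offset 0: leading byte 0xEC = 11101100 → 3-byte char #1 = EC 85 88.
Offset 3: leading byte 0xD2 = 11010010 → 2-byte char #2 = D2 BA.
Offset 5: leading byte 0xCF = 11001111 → 2-byte char #3 = CF 81.
Offset 7: leading byte 0x27 = 00100111 → 1-byte char #4 = 27.
Leading byte 0x27 = 00100111 matches 0xxxxxxx → 1-byte sequence.
Byte 1: 0x27 = 00100111, payload 0100111 (7 bits).
Concatenate: 0100111 = 0x27 (7 bits → U+0027).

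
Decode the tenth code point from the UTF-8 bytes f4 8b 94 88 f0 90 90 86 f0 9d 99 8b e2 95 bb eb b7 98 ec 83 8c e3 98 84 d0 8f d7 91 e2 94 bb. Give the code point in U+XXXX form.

Offset 0: leading byte 0xF4 = 11110100 → 4-byte char #1 = F4 8B 94 88.
Offset 4: leading byte 0xF0 = 11110000 → 4-byte char #2 = F0 90 90 86.
Offset 8: leading byte 0xF0 = 11110000 → 4-byte char #3 = F0 9D 99 8B.
Offset 12: leading byte 0xE2 = 11100010 → 3-byte char #4 = E2 95 BB.
Offset 15: leading byte 0xEB = 11101011 → 3-byte char #5 = EB B7 98.
Offset 18: leading byte 0xEC = 11101100 → 3-byte char #6 = EC 83 8C.
Offset 21: leading byte 0xE3 = 11100011 → 3-byte char #7 = E3 98 84.
Offset 24: leading byte 0xD0 = 11010000 → 2-byte char #8 = D0 8F.
Offset 26: leading byte 0xD7 = 11010111 → 2-byte char #9 = D7 91.
Offset 28: leading byte 0xE2 = 11100010 → 3-byte char #10 = E2 94 BB.
Leading byte 0xE2 = 11100010 matches 1110xxxx → 3-byte sequence.
Byte 1: 0xE2 = 11100010, payload 0010 (4 bits).
Byte 2: 0x94 = 10010100 (10xxxxxx ✓), payload 010100.
Byte 3: 0xBB = 10111011 (10xxxxxx ✓), payload 111011.
Concatenate: 0010010100111011 = 0x253B (16 bits → U+253B).

U+253B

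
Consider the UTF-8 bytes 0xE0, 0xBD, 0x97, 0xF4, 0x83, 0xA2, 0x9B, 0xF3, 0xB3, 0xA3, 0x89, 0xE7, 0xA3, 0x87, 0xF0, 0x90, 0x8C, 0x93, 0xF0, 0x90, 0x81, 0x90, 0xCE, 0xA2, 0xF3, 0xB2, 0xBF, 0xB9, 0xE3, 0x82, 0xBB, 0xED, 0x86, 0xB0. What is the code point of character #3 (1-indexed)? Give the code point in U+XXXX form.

U+F38C9

Offset 0: leading byte 0xE0 = 11100000 → 3-byte char #1 = E0 BD 97.
Offset 3: leading byte 0xF4 = 11110100 → 4-byte char #2 = F4 83 A2 9B.
Offset 7: leading byte 0xF3 = 11110011 → 4-byte char #3 = F3 B3 A3 89.
Leading byte 0xF3 = 11110011 matches 11110xxx → 4-byte sequence.
Byte 1: 0xF3 = 11110011, payload 011 (3 bits).
Byte 2: 0xB3 = 10110011 (10xxxxxx ✓), payload 110011.
Byte 3: 0xA3 = 10100011 (10xxxxxx ✓), payload 100011.
Byte 4: 0x89 = 10001001 (10xxxxxx ✓), payload 001001.
Concatenate: 011110011100011001001 = 0xF38C9 (21 bits → U+F38C9).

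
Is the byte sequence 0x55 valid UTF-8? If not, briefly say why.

valid

Leading byte 0x55 = 01010101 → 1-byte form.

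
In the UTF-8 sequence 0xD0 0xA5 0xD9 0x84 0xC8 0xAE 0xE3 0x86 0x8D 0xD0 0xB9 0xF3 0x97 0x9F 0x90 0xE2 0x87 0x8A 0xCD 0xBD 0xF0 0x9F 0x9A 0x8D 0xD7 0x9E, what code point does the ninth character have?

Offset 0: leading byte 0xD0 = 11010000 → 2-byte char #1 = D0 A5.
Offset 2: leading byte 0xD9 = 11011001 → 2-byte char #2 = D9 84.
Offset 4: leading byte 0xC8 = 11001000 → 2-byte char #3 = C8 AE.
Offset 6: leading byte 0xE3 = 11100011 → 3-byte char #4 = E3 86 8D.
Offset 9: leading byte 0xD0 = 11010000 → 2-byte char #5 = D0 B9.
Offset 11: leading byte 0xF3 = 11110011 → 4-byte char #6 = F3 97 9F 90.
Offset 15: leading byte 0xE2 = 11100010 → 3-byte char #7 = E2 87 8A.
Offset 18: leading byte 0xCD = 11001101 → 2-byte char #8 = CD BD.
Offset 20: leading byte 0xF0 = 11110000 → 4-byte char #9 = F0 9F 9A 8D.
Leading byte 0xF0 = 11110000 matches 11110xxx → 4-byte sequence.
Byte 1: 0xF0 = 11110000, payload 000 (3 bits).
Byte 2: 0x9F = 10011111 (10xxxxxx ✓), payload 011111.
Byte 3: 0x9A = 10011010 (10xxxxxx ✓), payload 011010.
Byte 4: 0x8D = 10001101 (10xxxxxx ✓), payload 001101.
Concatenate: 000011111011010001101 = 0x1F68D (21 bits → U+1F68D).

U+1F68D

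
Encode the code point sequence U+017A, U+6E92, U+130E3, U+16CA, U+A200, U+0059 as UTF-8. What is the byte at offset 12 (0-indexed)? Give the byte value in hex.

0xEA

U+017A → 2-byte form C5 BA at offsets 0–1.
U+6E92 → 3-byte form E6 BA 92 at offsets 2–4.
U+130E3 → 4-byte form F0 93 83 A3 at offsets 5–8.
U+16CA → 3-byte form E1 9B 8A at offsets 9–11.
U+A200 → 3-byte form EA 88 80 at offsets 12–14.
Offset 12 falls in char 5's range; it's byte 1 of EA 88 80 = 0xEA.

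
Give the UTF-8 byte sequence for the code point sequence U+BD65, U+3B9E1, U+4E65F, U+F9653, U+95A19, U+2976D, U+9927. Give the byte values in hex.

U+BD65: 3-byte form → EB B5 A5.
U+3B9E1: 4-byte form → F0 BB A7 A1.
U+4E65F: 4-byte form → F1 8E 99 9F.
U+F9653: 4-byte form → F3 B9 99 93.
U+95A19: 4-byte form → F2 95 A8 99.
U+2976D: 4-byte form → F0 A9 9D AD.
U+9927: 3-byte form → E9 A4 A7.
Concatenated (26 bytes): EB B5 A5 F0 BB A7 A1 F1 8E 99 9F F3 B9 99 93 F2 95 A8 99 F0 A9 9D AD E9 A4 A7.

EB B5 A5 F0 BB A7 A1 F1 8E 99 9F F3 B9 99 93 F2 95 A8 99 F0 A9 9D AD E9 A4 A7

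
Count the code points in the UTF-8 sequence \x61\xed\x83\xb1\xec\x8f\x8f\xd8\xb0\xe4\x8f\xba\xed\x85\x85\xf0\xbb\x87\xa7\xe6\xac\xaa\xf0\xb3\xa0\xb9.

9

Byte at offset 0: 0x61 = 01100001 → 1-byte char (#1). Advance 1.
Byte at offset 1: 0xED = 11101101 → 3-byte char (#2). Advance 3.
Byte at offset 4: 0xEC = 11101100 → 3-byte char (#3). Advance 3.
Byte at offset 7: 0xD8 = 11011000 → 2-byte char (#4). Advance 2.
Byte at offset 9: 0xE4 = 11100100 → 3-byte char (#5). Advance 3.
Byte at offset 12: 0xED = 11101101 → 3-byte char (#6). Advance 3.
Byte at offset 15: 0xF0 = 11110000 → 4-byte char (#7). Advance 4.
Byte at offset 19: 0xE6 = 11100110 → 3-byte char (#8). Advance 3.
Byte at offset 22: 0xF0 = 11110000 → 4-byte char (#9). Advance 4.
Reached end at offset 26 after 9 code points.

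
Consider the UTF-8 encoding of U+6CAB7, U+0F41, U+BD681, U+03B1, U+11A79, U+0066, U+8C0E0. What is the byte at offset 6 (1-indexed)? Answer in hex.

0xBD

1-indexed offset 6 is 0-indexed offset 5.
U+6CAB7 → 4-byte form F1 AC AA B7 at offsets 0–3.
U+0F41 → 3-byte form E0 BD 81 at offsets 4–6.
Offset 5 falls in char 2's range; it's byte 2 of E0 BD 81 = 0xBD.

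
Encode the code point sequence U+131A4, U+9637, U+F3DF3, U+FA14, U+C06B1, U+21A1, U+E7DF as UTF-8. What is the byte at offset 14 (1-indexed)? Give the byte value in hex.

0x94

1-indexed offset 14 is 0-indexed offset 13.
U+131A4 → 4-byte form F0 93 86 A4 at offsets 0–3.
U+9637 → 3-byte form E9 98 B7 at offsets 4–6.
U+F3DF3 → 4-byte form F3 B3 B7 B3 at offsets 7–10.
U+FA14 → 3-byte form EF A8 94 at offsets 11–13.
Offset 13 falls in char 4's range; it's byte 3 of EF A8 94 = 0x94.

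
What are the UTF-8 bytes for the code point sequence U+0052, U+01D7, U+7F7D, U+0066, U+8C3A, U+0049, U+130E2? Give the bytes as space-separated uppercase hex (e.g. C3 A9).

52 C7 97 E7 BD BD 66 E8 B0 BA 49 F0 93 83 A2

U+0052: 1-byte form → 52.
U+01D7: 2-byte form → C7 97.
U+7F7D: 3-byte form → E7 BD BD.
U+0066: 1-byte form → 66.
U+8C3A: 3-byte form → E8 B0 BA.
U+0049: 1-byte form → 49.
U+130E2: 4-byte form → F0 93 83 A2.
Concatenated (15 bytes): 52 C7 97 E7 BD BD 66 E8 B0 BA 49 F0 93 83 A2.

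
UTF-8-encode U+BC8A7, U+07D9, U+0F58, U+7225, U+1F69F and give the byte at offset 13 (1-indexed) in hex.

1-indexed offset 13 is 0-indexed offset 12.
U+BC8A7 → 4-byte form F2 BC A2 A7 at offsets 0–3.
U+07D9 → 2-byte form DF 99 at offsets 4–5.
U+0F58 → 3-byte form E0 BD 98 at offsets 6–8.
U+7225 → 3-byte form E7 88 A5 at offsets 9–11.
U+1F69F → 4-byte form F0 9F 9A 9F at offsets 12–15.
Offset 12 falls in char 5's range; it's byte 1 of F0 9F 9A 9F = 0xF0.

0xF0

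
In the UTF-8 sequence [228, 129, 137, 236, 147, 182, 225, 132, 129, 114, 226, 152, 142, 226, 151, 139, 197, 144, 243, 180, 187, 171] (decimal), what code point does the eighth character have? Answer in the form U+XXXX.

U+F4EEB

Offset 0: leading byte 0xE4 = 11100100 → 3-byte char #1 = E4 81 89.
Offset 3: leading byte 0xEC = 11101100 → 3-byte char #2 = EC 93 B6.
Offset 6: leading byte 0xE1 = 11100001 → 3-byte char #3 = E1 84 81.
Offset 9: leading byte 0x72 = 01110010 → 1-byte char #4 = 72.
Offset 10: leading byte 0xE2 = 11100010 → 3-byte char #5 = E2 98 8E.
Offset 13: leading byte 0xE2 = 11100010 → 3-byte char #6 = E2 97 8B.
Offset 16: leading byte 0xC5 = 11000101 → 2-byte char #7 = C5 90.
Offset 18: leading byte 0xF3 = 11110011 → 4-byte char #8 = F3 B4 BB AB.
Leading byte 0xF3 = 11110011 matches 11110xxx → 4-byte sequence.
Byte 1: 0xF3 = 11110011, payload 011 (3 bits).
Byte 2: 0xB4 = 10110100 (10xxxxxx ✓), payload 110100.
Byte 3: 0xBB = 10111011 (10xxxxxx ✓), payload 111011.
Byte 4: 0xAB = 10101011 (10xxxxxx ✓), payload 101011.
Concatenate: 011110100111011101011 = 0xF4EEB (21 bits → U+F4EEB).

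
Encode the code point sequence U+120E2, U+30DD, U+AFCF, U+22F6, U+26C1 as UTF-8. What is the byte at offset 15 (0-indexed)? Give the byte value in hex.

0x81

U+120E2 → 4-byte form F0 92 83 A2 at offsets 0–3.
U+30DD → 3-byte form E3 83 9D at offsets 4–6.
U+AFCF → 3-byte form EA BF 8F at offsets 7–9.
U+22F6 → 3-byte form E2 8B B6 at offsets 10–12.
U+26C1 → 3-byte form E2 9B 81 at offsets 13–15.
Offset 15 falls in char 5's range; it's byte 3 of E2 9B 81 = 0x81.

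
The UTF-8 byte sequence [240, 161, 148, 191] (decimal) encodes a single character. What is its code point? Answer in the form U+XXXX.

Leading byte 0xF0 = 11110000 matches 11110xxx → 4-byte sequence.
Byte 1: 0xF0 = 11110000, payload 000 (3 bits).
Byte 2: 0xA1 = 10100001 (10xxxxxx ✓), payload 100001.
Byte 3: 0x94 = 10010100 (10xxxxxx ✓), payload 010100.
Byte 4: 0xBF = 10111111 (10xxxxxx ✓), payload 111111.
Concatenate: 000100001010100111111 = 0x2153F (21 bits → U+2153F).

U+2153F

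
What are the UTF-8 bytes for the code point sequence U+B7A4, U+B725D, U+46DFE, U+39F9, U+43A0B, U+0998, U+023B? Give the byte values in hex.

U+B7A4: 3-byte form → EB 9E A4.
U+B725D: 4-byte form → F2 B7 89 9D.
U+46DFE: 4-byte form → F1 86 B7 BE.
U+39F9: 3-byte form → E3 A7 B9.
U+43A0B: 4-byte form → F1 83 A8 8B.
U+0998: 3-byte form → E0 A6 98.
U+023B: 2-byte form → C8 BB.
Concatenated (23 bytes): EB 9E A4 F2 B7 89 9D F1 86 B7 BE E3 A7 B9 F1 83 A8 8B E0 A6 98 C8 BB.

EB 9E A4 F2 B7 89 9D F1 86 B7 BE E3 A7 B9 F1 83 A8 8B E0 A6 98 C8 BB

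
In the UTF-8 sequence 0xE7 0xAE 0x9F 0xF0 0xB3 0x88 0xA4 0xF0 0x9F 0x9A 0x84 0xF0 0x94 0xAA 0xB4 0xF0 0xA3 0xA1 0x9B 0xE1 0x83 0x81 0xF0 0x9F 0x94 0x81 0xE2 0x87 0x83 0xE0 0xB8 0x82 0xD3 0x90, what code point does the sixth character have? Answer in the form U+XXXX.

U+10C1

Offset 0: leading byte 0xE7 = 11100111 → 3-byte char #1 = E7 AE 9F.
Offset 3: leading byte 0xF0 = 11110000 → 4-byte char #2 = F0 B3 88 A4.
Offset 7: leading byte 0xF0 = 11110000 → 4-byte char #3 = F0 9F 9A 84.
Offset 11: leading byte 0xF0 = 11110000 → 4-byte char #4 = F0 94 AA B4.
Offset 15: leading byte 0xF0 = 11110000 → 4-byte char #5 = F0 A3 A1 9B.
Offset 19: leading byte 0xE1 = 11100001 → 3-byte char #6 = E1 83 81.
Leading byte 0xE1 = 11100001 matches 1110xxxx → 3-byte sequence.
Byte 1: 0xE1 = 11100001, payload 0001 (4 bits).
Byte 2: 0x83 = 10000011 (10xxxxxx ✓), payload 000011.
Byte 3: 0x81 = 10000001 (10xxxxxx ✓), payload 000001.
Concatenate: 0001000011000001 = 0x10C1 (16 bits → U+10C1).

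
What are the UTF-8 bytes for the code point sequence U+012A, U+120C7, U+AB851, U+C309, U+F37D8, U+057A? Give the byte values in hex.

U+012A: 2-byte form → C4 AA.
U+120C7: 4-byte form → F0 92 83 87.
U+AB851: 4-byte form → F2 AB A1 91.
U+C309: 3-byte form → EC 8C 89.
U+F37D8: 4-byte form → F3 B3 9F 98.
U+057A: 2-byte form → D5 BA.
Concatenated (19 bytes): C4 AA F0 92 83 87 F2 AB A1 91 EC 8C 89 F3 B3 9F 98 D5 BA.

C4 AA F0 92 83 87 F2 AB A1 91 EC 8C 89 F3 B3 9F 98 D5 BA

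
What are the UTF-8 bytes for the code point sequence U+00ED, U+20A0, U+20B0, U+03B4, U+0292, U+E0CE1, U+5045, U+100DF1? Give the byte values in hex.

C3 AD E2 82 A0 E2 82 B0 CE B4 CA 92 F3 A0 B3 A1 E5 81 85 F4 80 B7 B1

U+00ED: 2-byte form → C3 AD.
U+20A0: 3-byte form → E2 82 A0.
U+20B0: 3-byte form → E2 82 B0.
U+03B4: 2-byte form → CE B4.
U+0292: 2-byte form → CA 92.
U+E0CE1: 4-byte form → F3 A0 B3 A1.
U+5045: 3-byte form → E5 81 85.
U+100DF1: 4-byte form → F4 80 B7 B1.
Concatenated (23 bytes): C3 AD E2 82 A0 E2 82 B0 CE B4 CA 92 F3 A0 B3 A1 E5 81 85 F4 80 B7 B1.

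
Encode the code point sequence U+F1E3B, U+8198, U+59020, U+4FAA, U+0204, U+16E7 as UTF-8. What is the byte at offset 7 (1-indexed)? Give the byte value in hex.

0x98

1-indexed offset 7 is 0-indexed offset 6.
U+F1E3B → 4-byte form F3 B1 B8 BB at offsets 0–3.
U+8198 → 3-byte form E8 86 98 at offsets 4–6.
Offset 6 falls in char 2's range; it's byte 3 of E8 86 98 = 0x98.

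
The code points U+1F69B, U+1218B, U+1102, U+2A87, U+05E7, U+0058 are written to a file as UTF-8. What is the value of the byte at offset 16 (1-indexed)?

0xA7

1-indexed offset 16 is 0-indexed offset 15.
U+1F69B → 4-byte form F0 9F 9A 9B at offsets 0–3.
U+1218B → 4-byte form F0 92 86 8B at offsets 4–7.
U+1102 → 3-byte form E1 84 82 at offsets 8–10.
U+2A87 → 3-byte form E2 AA 87 at offsets 11–13.
U+05E7 → 2-byte form D7 A7 at offsets 14–15.
Offset 15 falls in char 5's range; it's byte 2 of D7 A7 = 0xA7.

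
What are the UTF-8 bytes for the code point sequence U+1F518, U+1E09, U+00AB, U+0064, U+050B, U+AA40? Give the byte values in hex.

U+1F518: 4-byte form → F0 9F 94 98.
U+1E09: 3-byte form → E1 B8 89.
U+00AB: 2-byte form → C2 AB.
U+0064: 1-byte form → 64.
U+050B: 2-byte form → D4 8B.
U+AA40: 3-byte form → EA A9 80.
Concatenated (15 bytes): F0 9F 94 98 E1 B8 89 C2 AB 64 D4 8B EA A9 80.

F0 9F 94 98 E1 B8 89 C2 AB 64 D4 8B EA A9 80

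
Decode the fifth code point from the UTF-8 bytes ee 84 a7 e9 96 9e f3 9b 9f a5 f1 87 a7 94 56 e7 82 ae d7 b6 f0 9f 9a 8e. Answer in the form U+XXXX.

U+0056

Offset 0: leading byte 0xEE = 11101110 → 3-byte char #1 = EE 84 A7.
Offset 3: leading byte 0xE9 = 11101001 → 3-byte char #2 = E9 96 9E.
Offset 6: leading byte 0xF3 = 11110011 → 4-byte char #3 = F3 9B 9F A5.
Offset 10: leading byte 0xF1 = 11110001 → 4-byte char #4 = F1 87 A7 94.
Offset 14: leading byte 0x56 = 01010110 → 1-byte char #5 = 56.
Leading byte 0x56 = 01010110 matches 0xxxxxxx → 1-byte sequence.
Byte 1: 0x56 = 01010110, payload 1010110 (7 bits).
Concatenate: 1010110 = 0x56 (7 bits → U+0056).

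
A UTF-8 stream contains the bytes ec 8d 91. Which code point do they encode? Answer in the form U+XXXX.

U+C351

Leading byte 0xEC = 11101100 matches 1110xxxx → 3-byte sequence.
Byte 1: 0xEC = 11101100, payload 1100 (4 bits).
Byte 2: 0x8D = 10001101 (10xxxxxx ✓), payload 001101.
Byte 3: 0x91 = 10010001 (10xxxxxx ✓), payload 010001.
Concatenate: 1100001101010001 = 0xC351 (16 bits → U+C351).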